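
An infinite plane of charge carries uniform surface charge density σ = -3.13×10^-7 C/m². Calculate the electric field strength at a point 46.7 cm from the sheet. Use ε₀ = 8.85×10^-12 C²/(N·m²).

1.77×10^4 N/C

By planar symmetry E is perpendicular to the sheet and uniform; use a Gaussian pillbox with flat faces of area A on each side of the sheet.
Only the two end caps contribute flux: Φ = 2EA. With Q_enc = σA, Gauss's law gives E = |σ|/(2ε₀).
E = |σ|/(2ε₀) = (3.13×10^-7)/(2·8.85×10^-12) = 1.77e4 N/C.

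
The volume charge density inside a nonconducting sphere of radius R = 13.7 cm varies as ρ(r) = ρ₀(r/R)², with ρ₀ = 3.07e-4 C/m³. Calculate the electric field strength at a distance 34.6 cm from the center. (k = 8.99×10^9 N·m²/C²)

By spherical symmetry E is radial; choose a Gaussian sphere of radius r = 34.6 cm (r > R, all charge enclosed).
Q_enc = 4π ∫₀^R ρ₀(r'/R)^2 r'² dr' = 4πρ₀R³/5 = 1.984×10^-6 C.
Gauss's law: E·4πr² = Q_enc/ε₀.
E = k|Q_enc|/r² = (8.99×10^9)(1.984×10^-6)/(0.346)² = 1.49×10^5 N/C.

E ≈ 1.49e5 V/m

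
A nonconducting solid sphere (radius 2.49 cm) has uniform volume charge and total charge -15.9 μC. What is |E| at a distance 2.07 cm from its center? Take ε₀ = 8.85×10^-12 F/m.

1.92e8 N/C

Take a concentric spherical Gaussian surface of radius r = 2.07 cm (r < R).
Only the charge within r is enclosed: Q_enc = Q·(r/R)³ = (-15.9 μC)·(2.07 cm/2.49 cm)³ = -9.135×10^-6 C.
Since E is radial and uniform over the Gaussian sphere, Φ = E·4πr² = Q_enc/ε₀.
E = |Q_enc|/(4πε₀r²) = (9.135e-6)/(4π·8.85×10^-12·(0.0207)²) = 1.92×10^8 N/C.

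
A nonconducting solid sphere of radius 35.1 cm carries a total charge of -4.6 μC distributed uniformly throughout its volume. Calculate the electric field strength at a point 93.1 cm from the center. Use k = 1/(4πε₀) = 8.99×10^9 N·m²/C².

Take a concentric spherical Gaussian surface of radius r = 93.1 cm (r > R, so the entire charge is enclosed).
Q_enc = -4.6 μC = -4.60×10^-6 C.
Gauss's law: E·4πr² = Q_enc/ε₀.
E = k|Q_enc|/r² = (8.99×10^9)(4.60e-6)/(0.931)² = 4.77×10^4 N/C.

E ≈ 4.77e4 V/m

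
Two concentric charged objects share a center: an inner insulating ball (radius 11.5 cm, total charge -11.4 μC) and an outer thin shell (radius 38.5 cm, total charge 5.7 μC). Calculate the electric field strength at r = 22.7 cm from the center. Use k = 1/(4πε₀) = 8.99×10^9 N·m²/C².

E = 1.99e6 V/m

By spherical symmetry E is radial; choose a Gaussian sphere of radius r = 22.7 cm (between the bodies, 11.5 cm < r < 38.5 cm).
The shell at 38.5 cm lies outside the Gaussian surface, so Q_enc = -11.4 μC = -1.14×10^-5 C.
Gauss's law: E·4πr² = Q_enc/ε₀.
E = k|Q_enc|/r² = (8.99×10^9)(1.14×10^-5)/(0.227)² = 1.99×10^6 N/C.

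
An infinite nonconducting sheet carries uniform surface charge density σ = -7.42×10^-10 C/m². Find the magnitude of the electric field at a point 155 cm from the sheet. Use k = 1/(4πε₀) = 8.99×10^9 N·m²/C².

|E| = 41.9 N/C

Choose a cylindrical pillbox piercing the sheet, end faces (area A) parallel to it.
Only the two end caps contribute flux: Φ = 2EA. With Q_enc = σA, Gauss's law gives E = |σ|/(2ε₀).
E = 2πk|σ| = 2π(8.99×10^9)(7.42×10^-10) = 41.9 N/C.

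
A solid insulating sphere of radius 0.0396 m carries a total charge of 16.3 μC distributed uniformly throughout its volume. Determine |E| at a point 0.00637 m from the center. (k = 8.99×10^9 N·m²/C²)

E ≈ 1.50×10^7 V/m

By spherical symmetry E is radial; choose a Gaussian sphere of radius r = 0.00637 m (r < R).
Only the charge within r is enclosed: Q_enc = Q·(r/R)³ = (16.3 μC)·(0.00637 m/0.0396 m)³ = 6.785×10^-8 C.
By Gauss's law, ∮E·dA = E·4πr² = Q_enc/ε₀.
E = k|Q_enc|/r² = (8.99×10^9)(6.785×10^-8)/(0.00637)² = 1.50e7 N/C.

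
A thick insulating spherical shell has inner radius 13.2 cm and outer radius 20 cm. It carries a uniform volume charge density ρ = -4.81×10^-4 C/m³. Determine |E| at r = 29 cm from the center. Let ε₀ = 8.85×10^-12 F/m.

By spherical symmetry E is radial; choose a Gaussian sphere of radius r = 29 cm (r > 20 cm, enclosing the whole shell).
Q_enc = ρ·(4π/3)(b³ − a³) = (-4.81e-4)·(4π/3)·((0.2)³ − (0.132)³) = -1.148e-5 C.
By Gauss's law, ∮E·dA = E·4πr² = Q_enc/ε₀.
E = |Q_enc|/(4πε₀r²) = (1.148e-5)/(4π·8.85×10^-12·(0.29)²) = 1.23e6 N/C.

|E| = 1.23×10^6 V/m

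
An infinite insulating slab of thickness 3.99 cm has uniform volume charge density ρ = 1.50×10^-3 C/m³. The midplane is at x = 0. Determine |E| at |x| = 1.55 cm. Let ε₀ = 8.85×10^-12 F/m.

By symmetry E is perpendicular to the slab. A Gaussian pillbox from −1.55 cm to +1.55 cm (face area A) lies entirely within the slab.
Q_enc = ρ·(2x)·A and flux = 2EA, so 2EA = 2ρxA/ε₀ ⇒ E = |ρ|x/ε₀.
E = (1.50×10^-3)(0.0155)/(8.85×10^-12) = 2.63×10^6 N/C.

E ≈ 2.63×10^6 V/m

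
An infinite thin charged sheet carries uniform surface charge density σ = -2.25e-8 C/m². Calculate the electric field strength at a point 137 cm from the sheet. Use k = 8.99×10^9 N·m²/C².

|E| = 1.27×10^3 N/C

The symmetry is planar: E is normal to the sheet and the same magnitude on both sides. Take a pillbox straddling the sheet with end-cap area A.
Only the two end caps contribute flux: Φ = 2EA. With Q_enc = σA, Gauss's law gives E = |σ|/(2ε₀).
E = 2πk|σ| = 2π(8.99×10^9)(2.25×10^-8) = 1.27×10^3 N/C.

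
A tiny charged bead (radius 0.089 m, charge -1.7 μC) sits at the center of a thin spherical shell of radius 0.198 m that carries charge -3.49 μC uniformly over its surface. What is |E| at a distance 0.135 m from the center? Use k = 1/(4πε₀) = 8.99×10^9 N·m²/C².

Use a concentric Gaussian sphere at r = 0.135 m (between the bodies, 0.089 m < r < 0.198 m).
Only the inner charge is enclosed; the outer shell contributes nothing inside itself. Q_enc = -1.7 μC = -1.70×10^-6 C.
Applying ∮E·dA = Q_enc/ε₀ with Φ = E(4πr²):
E = k|Q_enc|/r² = (8.99×10^9)(1.70×10^-6)/(0.135)² = 8.39×10^5 N/C.

E = 8.39×10^5 N/C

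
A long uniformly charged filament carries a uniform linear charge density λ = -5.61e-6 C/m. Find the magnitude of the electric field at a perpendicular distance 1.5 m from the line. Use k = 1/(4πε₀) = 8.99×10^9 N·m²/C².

|E| ≈ 6.72×10^4 N/C

By cylindrical symmetry E is radial; use a coaxial Gaussian cylinder of radius 1.5 m and length L.
Q_enc = λL, so λ_enc = -5.61×10^-6 C/m.
Applying ∮E·dA = Q_enc/ε₀ with the end caps contributing no flux:
E = 2k|λ_enc|/r = 2(8.99×10^9)(5.61e-6)/(1.5) = 6.72e4 N/C.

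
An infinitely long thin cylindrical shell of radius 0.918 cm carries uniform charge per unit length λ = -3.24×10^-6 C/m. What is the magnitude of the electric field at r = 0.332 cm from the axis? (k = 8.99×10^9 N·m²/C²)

By cylindrical symmetry E is radial; use a coaxial Gaussian cylinder of radius 0.332 cm and length L (r < 0.918 cm, inside the shell).
No charge is enclosed, so Gauss's law gives E·2πrL = 0 ⇒ E = 0.

E = 0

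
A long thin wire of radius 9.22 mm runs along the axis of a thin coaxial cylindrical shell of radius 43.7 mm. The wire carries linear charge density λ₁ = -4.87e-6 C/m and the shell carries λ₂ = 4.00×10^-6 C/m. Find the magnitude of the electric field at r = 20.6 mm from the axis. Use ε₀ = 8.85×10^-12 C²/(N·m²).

|E| ≈ 4.25e6 N/C

Take a coaxial cylindrical Gaussian surface of radius r = 20.6 mm and length L (between the conductors, 9.22 mm < r < 43.7 mm).
The shell at 43.7 mm lies outside the Gaussian surface, so λ_enc = λ₁ = -4.87×10^-6 C/m.
Gauss's law: E·2πrL = λ_enc L/ε₀.
E = |λ_enc|/(2πε₀r) = (4.87×10^-6)/(2π·8.85×10^-12·0.0206) = 4.25×10^6 N/C.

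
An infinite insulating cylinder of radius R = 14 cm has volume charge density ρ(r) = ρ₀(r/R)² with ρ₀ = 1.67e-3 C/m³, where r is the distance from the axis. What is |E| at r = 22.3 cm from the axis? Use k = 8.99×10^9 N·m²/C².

|E| = 4.15×10^6 N/C

Coaxial Gaussian cylinder, radius r = 22.3 cm, length L (r > R, full charge per length enclosed).
λ_enc = 2π ∫₀^R ρ₀(r'/R)^2 r' dr' = 2πρ₀R²/4 = 5.142×10^-5 C/m.
By Gauss's law (flux through the curved wall only), E·2πrL = λ_enc L/ε₀.
E = 2k|λ_enc|/r = 2(8.99×10^9)(5.142×10^-5)/(0.223) = 4.15×10^6 N/C.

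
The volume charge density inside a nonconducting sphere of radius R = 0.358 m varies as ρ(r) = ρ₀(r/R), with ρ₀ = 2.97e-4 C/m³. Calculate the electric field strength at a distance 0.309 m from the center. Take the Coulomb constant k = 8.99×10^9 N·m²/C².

E = 2.24×10^6 V/m

Use a concentric Gaussian sphere at r = 0.309 m (r < R).
Q_enc = ∫₀^r ρ(r')·4πr'² dr' = (4πρ₀/R) ∫₀^r r'^3 dr' = 4πρ₀ r^4/(4·R) = 2.376×10^-5 C.
Applying ∮E·dA = Q_enc/ε₀ with Φ = E(4πr²):
E = k|Q_enc|/r² = (8.99×10^9)(2.376×10^-5)/(0.309)² = 2.24e6 N/C.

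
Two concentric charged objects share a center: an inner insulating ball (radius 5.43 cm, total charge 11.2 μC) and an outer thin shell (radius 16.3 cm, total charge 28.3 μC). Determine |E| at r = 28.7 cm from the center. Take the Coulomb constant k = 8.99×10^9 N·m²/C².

Use a concentric Gaussian sphere at r = 28.7 cm (r > 16.3 cm, enclosing both).
Q_enc = (11.2 μC) + (28.3 μC) = 3.95×10^-5 C.
Applying ∮E·dA = Q_enc/ε₀ with Φ = E(4πr²):
E = k|Q_enc|/r² = (8.99×10^9)(3.95×10^-5)/(0.287)² = 4.31×10^6 N/C.

4.31×10^6 V/m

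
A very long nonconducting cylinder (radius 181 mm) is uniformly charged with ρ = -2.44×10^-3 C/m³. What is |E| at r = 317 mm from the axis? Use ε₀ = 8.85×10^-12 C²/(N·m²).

Take a coaxial cylindrical Gaussian surface of radius r = 317 mm and length L (r > 181 mm, full cross-section enclosed).
λ_enc = ρ·πR² = (-2.44×10^-3)π(0.181)² = -2.511×10^-4 C/m.
Applying ∮E·dA = Q_enc/ε₀ with the end caps contributing no flux:
E = |λ_enc|/(2πε₀r) = (2.511e-4)/(2π·8.85×10^-12·0.317) = 1.42×10^7 N/C.

E = 1.42×10^7 V/m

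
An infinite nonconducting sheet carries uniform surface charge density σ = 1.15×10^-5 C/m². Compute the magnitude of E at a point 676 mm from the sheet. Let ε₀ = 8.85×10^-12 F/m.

E ≈ 6.50×10^5 V/m

The symmetry is planar: E is normal to the sheet and the same magnitude on both sides. Take a pillbox straddling the sheet with end-cap area A.
Flux Φ = 2EA and Q_enc = σA, so 2EA = σA/ε₀ ⇒ E = |σ|/(2ε₀), independent of distance.
E = |σ|/(2ε₀) = (1.15e-5)/(2·8.85×10^-12) = 6.50×10^5 N/C.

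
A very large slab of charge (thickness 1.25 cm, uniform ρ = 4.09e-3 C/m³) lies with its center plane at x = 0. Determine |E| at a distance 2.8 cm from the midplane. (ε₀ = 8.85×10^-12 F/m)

The point |x| = 2.8 cm lies outside the slab (half-thickness 0.00625 m). A symmetric pillbox spanning the full slab encloses Q_enc = ρ·d·A.
Flux = 2EA ⇒ E = |ρ|d/(2ε₀), independent of distance outside.
E = (4.09×10^-3)(0.0125)/(2·8.85×10^-12) = 2.89×10^6 N/C.

|E| = 2.89e6 N/C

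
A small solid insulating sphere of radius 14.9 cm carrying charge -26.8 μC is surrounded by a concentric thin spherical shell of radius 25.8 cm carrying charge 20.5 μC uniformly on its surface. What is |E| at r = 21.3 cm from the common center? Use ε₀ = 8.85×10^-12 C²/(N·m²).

By spherical symmetry E is radial; choose a Gaussian sphere of radius r = 21.3 cm (between the bodies, 14.9 cm < r < 25.8 cm).
The shell at 25.8 cm lies outside the Gaussian surface, so Q_enc = -26.8 μC = -2.68×10^-5 C.
By Gauss's law, ∮E·dA = E·4πr² = Q_enc/ε₀.
E = |Q_enc|/(4πε₀r²) = (2.68e-5)/(4π·8.85×10^-12·(0.213)²) = 5.31×10^6 N/C.

E ≈ 5.31×10^6 V/m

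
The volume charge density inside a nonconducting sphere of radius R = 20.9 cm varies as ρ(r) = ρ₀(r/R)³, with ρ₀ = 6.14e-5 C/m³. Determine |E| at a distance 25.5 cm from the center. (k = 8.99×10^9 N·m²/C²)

Use a concentric Gaussian sphere at r = 25.5 cm (r > R, all charge enclosed).
Q_enc = 4π ∫₀^R ρ₀(r'/R)^3 r'² dr' = 4πρ₀R³/6 = 1.174e-6 C.
Gauss's law: E·4πr² = Q_enc/ε₀.
E = k|Q_enc|/r² = (8.99×10^9)(1.174×10^-6)/(0.255)² = 1.62×10^5 N/C.

|E| ≈ 1.62×10^5 N/C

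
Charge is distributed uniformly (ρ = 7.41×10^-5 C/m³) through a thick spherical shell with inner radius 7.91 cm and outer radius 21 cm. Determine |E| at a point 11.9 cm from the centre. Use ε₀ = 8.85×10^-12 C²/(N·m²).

Use a concentric Gaussian sphere at r = 11.9 cm (within the shell material, 7.91 cm < r < 21 cm).
Enclosed charge is the volume from a to r: Q_enc = (4π/3)ρ(r³ − a³) = 3.694×10^-7 C.
By Gauss's law, ∮E·dA = E·4πr² = Q_enc/ε₀.
E = |Q_enc|/(4πε₀r²) = (3.694e-7)/(4π·8.85×10^-12·(0.119)²) = 2.35×10^5 N/C.

|E| ≈ 2.35e5 N/C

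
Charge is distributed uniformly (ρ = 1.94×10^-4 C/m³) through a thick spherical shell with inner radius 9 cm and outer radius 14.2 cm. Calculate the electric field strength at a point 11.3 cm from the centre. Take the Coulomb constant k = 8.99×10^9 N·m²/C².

Symmetry ⇒ E = E(r) r̂. Gaussian sphere of radius r = 11.3 cm (within the shell material, 9 cm < r < 14.2 cm).
Only the shell between 9 cm and r is enclosed: Q_enc = ρ·(4π/3)(r³ − a³) = (1.94×10^-4)·(4π/3)·((0.113)³ − (0.09)³) = 5.801×10^-7 C.
Applying ∮E·dA = Q_enc/ε₀ with Φ = E(4πr²):
E = k|Q_enc|/r² = (8.99×10^9)(5.801e-7)/(0.113)² = 4.08×10^5 N/C.

E = 4.08e5 N/C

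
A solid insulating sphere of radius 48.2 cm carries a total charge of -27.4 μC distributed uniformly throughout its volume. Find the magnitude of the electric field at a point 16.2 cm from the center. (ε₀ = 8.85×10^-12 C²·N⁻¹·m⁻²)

Take a concentric spherical Gaussian surface of radius r = 16.2 cm (r < R).
For a uniform sphere the enclosed fraction is (r/R)³, so Q_enc = (-27.4 μC)(0.162/0.482)³ = -1.04e-6 C.
By Gauss's law, ∮E·dA = E·4πr² = Q_enc/ε₀.
E = |Q_enc|/(4πε₀r²) = (1.04×10^-6)/(4π·8.85×10^-12·(0.162)²) = 3.56e5 N/C.

|E| ≈ 3.56×10^5 N/C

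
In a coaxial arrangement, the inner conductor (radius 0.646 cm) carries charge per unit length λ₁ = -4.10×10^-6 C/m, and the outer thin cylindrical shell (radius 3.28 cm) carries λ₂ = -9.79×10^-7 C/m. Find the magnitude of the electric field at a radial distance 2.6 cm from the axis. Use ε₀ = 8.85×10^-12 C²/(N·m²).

|E| = 2.84×10^6 N/C

By cylindrical symmetry E is radial; use a coaxial Gaussian cylinder of radius 2.6 cm and length L (between the conductors, 0.646 cm < r < 3.28 cm).
Only the inner wire is enclosed; the outer shell contributes nothing inside itself. λ_enc = λ₁ = -4.10e-6 C/m.
By Gauss's law (flux through the curved wall only), E·2πrL = λ_enc L/ε₀.
E = |λ_enc|/(2πε₀r) = (4.10e-6)/(2π·8.85×10^-12·0.026) = 2.84×10^6 N/C.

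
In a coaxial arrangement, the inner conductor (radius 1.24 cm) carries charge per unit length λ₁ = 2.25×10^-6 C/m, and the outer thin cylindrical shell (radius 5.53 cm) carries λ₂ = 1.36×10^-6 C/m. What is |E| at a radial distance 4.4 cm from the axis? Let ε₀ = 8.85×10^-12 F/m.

By cylindrical symmetry E is radial; use a coaxial Gaussian cylinder of radius 4.4 cm and length L (between the conductors, 1.24 cm < r < 5.53 cm).
Only the inner wire is enclosed; the outer shell contributes nothing inside itself. λ_enc = λ₁ = 2.25×10^-6 C/m.
By Gauss's law (flux through the curved wall only), E·2πrL = λ_enc L/ε₀.
E = |λ_enc|/(2πε₀r) = (2.25×10^-6)/(2π·8.85×10^-12·0.044) = 9.20×10^5 N/C.

|E| ≈ 9.20×10^5 N/C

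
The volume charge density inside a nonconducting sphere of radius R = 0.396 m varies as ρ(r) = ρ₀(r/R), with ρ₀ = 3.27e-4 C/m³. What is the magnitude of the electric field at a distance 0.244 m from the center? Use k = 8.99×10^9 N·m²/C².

Use a concentric Gaussian sphere at r = 0.244 m (r < R).
Integrate the density: Q_enc = 4π ∫₀^r ρ₀(r'/R)^1 r'² dr' = 4πρ₀ r^4/(4·R) = 9.195e-6 C.
Applying ∮E·dA = Q_enc/ε₀ with Φ = E(4πr²):
E = k|Q_enc|/r² = (8.99×10^9)(9.195×10^-6)/(0.244)² = 1.39×10^6 N/C.

E ≈ 1.39×10^6 N/C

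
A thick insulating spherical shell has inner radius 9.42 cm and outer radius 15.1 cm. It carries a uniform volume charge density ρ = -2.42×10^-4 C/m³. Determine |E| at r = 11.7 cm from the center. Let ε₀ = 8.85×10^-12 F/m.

Use a concentric Gaussian sphere at r = 11.7 cm (within the shell material, 9.42 cm < r < 15.1 cm).
Only the shell between 9.42 cm and r is enclosed: Q_enc = ρ·(4π/3)(r³ − a³) = (-2.42×10^-4)·(4π/3)·((0.117)³ − (0.0942)³) = -7.762e-7 C.
Since E is radial and uniform over the Gaussian sphere, Φ = E·4πr² = Q_enc/ε₀.
E = |Q_enc|/(4πε₀r²) = (7.762×10^-7)/(4π·8.85×10^-12·(0.117)²) = 5.10e5 N/C.

E = 5.10e5 N/C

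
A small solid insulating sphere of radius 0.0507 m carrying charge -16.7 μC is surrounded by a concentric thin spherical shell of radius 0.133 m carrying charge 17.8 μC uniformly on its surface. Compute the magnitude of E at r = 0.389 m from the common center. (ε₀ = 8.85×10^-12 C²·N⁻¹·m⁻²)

Use a concentric Gaussian sphere at r = 0.389 m (r > 0.133 m, enclosing both).
Q_enc = (-16.7 μC) + (17.8 μC) = 1.10e-6 C.
Applying ∮E·dA = Q_enc/ε₀ with Φ = E(4πr²):
E = |Q_enc|/(4πε₀r²) = (1.10e-6)/(4π·8.85×10^-12·(0.389)²) = 6.54×10^4 N/C.

E ≈ 6.54×10^4 N/C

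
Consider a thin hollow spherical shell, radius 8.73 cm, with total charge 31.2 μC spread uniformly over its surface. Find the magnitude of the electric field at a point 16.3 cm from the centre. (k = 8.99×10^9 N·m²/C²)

Use a concentric Gaussian sphere at r = 16.3 cm (r > 8.73 cm).
The entire shell is enclosed: Q_enc = 3.12×10^-5 C.
Since E is radial and uniform over the Gaussian sphere, Φ = E·4πr² = Q_enc/ε₀.
E = k|Q_enc|/r² = (8.99×10^9)(3.12e-5)/(0.163)² = 1.06×10^7 N/C.

E ≈ 1.06e7 V/m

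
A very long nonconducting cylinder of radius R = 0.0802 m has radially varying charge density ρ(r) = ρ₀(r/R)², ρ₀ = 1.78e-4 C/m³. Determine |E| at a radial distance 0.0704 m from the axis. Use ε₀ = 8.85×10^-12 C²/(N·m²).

E = 2.73e5 V/m

Coaxial Gaussian cylinder, radius r = 0.0704 m, length L (r < R).
λ_enc = ∫₀^r ρ(r')·2πr' dr' = (2πρ₀/R²)·r^4/4 = 1.068×10^-6 C/m.
Since E is radial and uniform over the curved surface, Φ = E·2πrL = Q_enc/ε₀ = λ_enc L/ε₀.
E = |λ_enc|/(2πε₀r) = (1.068e-6)/(2π·8.85×10^-12·0.0704) = 2.73×10^5 N/C.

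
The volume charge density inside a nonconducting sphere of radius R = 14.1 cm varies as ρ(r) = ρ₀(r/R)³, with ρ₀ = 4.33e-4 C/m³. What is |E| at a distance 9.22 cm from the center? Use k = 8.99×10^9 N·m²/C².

E ≈ 2.10×10^5 N/C

Symmetry ⇒ E = E(r) r̂. Gaussian sphere of radius r = 9.22 cm (r < R).
Q_enc = ∫₀^r ρ(r')·4πr'² dr' = (4πρ₀/R³) ∫₀^r r'^5 dr' = 4πρ₀ r^6/(6·R³) = 1.987e-7 C.
By Gauss's law, ∮E·dA = E·4πr² = Q_enc/ε₀.
E = k|Q_enc|/r² = (8.99×10^9)(1.987×10^-7)/(0.0922)² = 2.10×10^5 N/C.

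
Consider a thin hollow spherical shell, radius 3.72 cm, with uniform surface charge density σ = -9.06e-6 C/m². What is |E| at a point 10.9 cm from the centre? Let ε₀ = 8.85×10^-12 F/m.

Use a concentric Gaussian sphere at r = 10.9 cm (r > 3.72 cm).
The entire shell is enclosed: Q_enc = σ·4πR² = (-9.06×10^-6)·4π·(0.0372)² = -1.576×10^-7 C.
By Gauss's law, ∮E·dA = E·4πr² = Q_enc/ε₀.
E = |Q_enc|/(4πε₀r²) = (1.576×10^-7)/(4π·8.85×10^-12·(0.109)²) = 1.19×10^5 N/C.

E = 1.19e5 V/m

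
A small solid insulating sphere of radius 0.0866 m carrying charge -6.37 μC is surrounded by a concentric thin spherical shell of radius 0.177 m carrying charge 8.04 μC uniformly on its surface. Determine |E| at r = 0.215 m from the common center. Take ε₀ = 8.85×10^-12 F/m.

Take a concentric spherical Gaussian surface of radius r = 0.215 m (r > 0.177 m, enclosing both).
Q_enc = (-6.37 μC) + (8.04 μC) = 1.67×10^-6 C.
Gauss's law: E·4πr² = Q_enc/ε₀.
E = |Q_enc|/(4πε₀r²) = (1.67e-6)/(4π·8.85×10^-12·(0.215)²) = 3.25×10^5 N/C.

E ≈ 3.25e5 V/m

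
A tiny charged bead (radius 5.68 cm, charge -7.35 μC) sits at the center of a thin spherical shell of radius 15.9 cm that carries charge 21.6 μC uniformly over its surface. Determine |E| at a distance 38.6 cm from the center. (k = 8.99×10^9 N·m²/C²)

Symmetry ⇒ E = E(r) r̂. Gaussian sphere of radius r = 38.6 cm (r > 15.9 cm, enclosing both).
Q_enc = (-7.35 μC) + (21.6 μC) = 1.425e-5 C.
Applying ∮E·dA = Q_enc/ε₀ with Φ = E(4πr²):
E = k|Q_enc|/r² = (8.99×10^9)(1.425e-5)/(0.386)² = 8.60e5 N/C.

|E| = 8.60×10^5 N/C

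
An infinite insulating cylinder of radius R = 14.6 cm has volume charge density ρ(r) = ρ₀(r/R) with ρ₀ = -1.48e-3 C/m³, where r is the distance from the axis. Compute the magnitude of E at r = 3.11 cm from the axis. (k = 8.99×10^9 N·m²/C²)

3.69e5 N/C

Choose a coaxial cylinder of radius r = 3.11 cm (arbitrary length L) as the Gaussian surface (r < R).
Integrating ρ over the cross-section to radius r: λ_enc = (2πρ₀/R) ∫₀^r r'^2 dr' = 2πρ₀ r^3/(3·R) = -6.386×10^-7 C/m.
By Gauss's law (flux through the curved wall only), E·2πrL = λ_enc L/ε₀.
E = 2k|λ_enc|/r = 2(8.99×10^9)(6.386×10^-7)/(0.0311) = 3.69×10^5 N/C.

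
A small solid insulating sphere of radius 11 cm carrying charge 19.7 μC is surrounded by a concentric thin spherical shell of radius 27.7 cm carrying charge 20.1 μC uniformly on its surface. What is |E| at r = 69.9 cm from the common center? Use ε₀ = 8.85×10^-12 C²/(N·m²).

E = 7.32e5 V/m

Use a concentric Gaussian sphere at r = 69.9 cm (r > 27.7 cm, enclosing both).
Q_enc = (19.7 μC) + (20.1 μC) = 3.98e-5 C.
Since E is radial and uniform over the Gaussian sphere, Φ = E·4πr² = Q_enc/ε₀.
E = |Q_enc|/(4πε₀r²) = (3.98×10^-5)/(4π·8.85×10^-12·(0.699)²) = 7.32×10^5 N/C.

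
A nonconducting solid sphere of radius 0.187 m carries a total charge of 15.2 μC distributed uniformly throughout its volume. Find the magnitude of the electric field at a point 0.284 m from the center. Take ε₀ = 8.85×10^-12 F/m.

Symmetry ⇒ E = E(r) r̂. Gaussian sphere of radius r = 0.284 m (r > R, so the entire charge is enclosed).
Q_enc = 15.2 μC = 1.52×10^-5 C.
Applying ∮E·dA = Q_enc/ε₀ with Φ = E(4πr²):
E = |Q_enc|/(4πε₀r²) = (1.52e-5)/(4π·8.85×10^-12·(0.284)²) = 1.69×10^6 N/C.

1.69×10^6 N/C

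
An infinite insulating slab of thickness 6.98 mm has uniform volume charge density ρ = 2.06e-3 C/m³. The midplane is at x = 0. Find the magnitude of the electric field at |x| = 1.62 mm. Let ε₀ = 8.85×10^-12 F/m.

By symmetry E is perpendicular to the slab. A Gaussian pillbox from −1.62 mm to +1.62 mm (face area A) lies entirely within the slab.
Q_enc = ρ·(2x)·A and flux = 2EA, so 2EA = 2ρxA/ε₀ ⇒ E = |ρ|x/ε₀.
E = (2.06×10^-3)(0.00162)/(8.85×10^-12) = 3.77×10^5 N/C.

E ≈ 3.77×10^5 V/m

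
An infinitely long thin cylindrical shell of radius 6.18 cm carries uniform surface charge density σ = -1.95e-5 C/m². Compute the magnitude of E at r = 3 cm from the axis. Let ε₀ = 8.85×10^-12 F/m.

|E| = 0 V/m

Take a coaxial cylindrical Gaussian surface of radius r = 3 cm and length L (r < 6.18 cm, inside the shell).
No charge is enclosed, so Gauss's law gives E·2πrL = 0 ⇒ E = 0.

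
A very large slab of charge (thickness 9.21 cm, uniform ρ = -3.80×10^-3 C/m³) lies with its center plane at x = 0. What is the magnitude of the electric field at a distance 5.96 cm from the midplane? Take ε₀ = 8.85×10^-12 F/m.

The point |x| = 5.96 cm lies outside the slab (half-thickness 0.04605 m). A symmetric pillbox spanning the full slab encloses Q_enc = ρ·d·A.
Flux = 2EA ⇒ E = |ρ|d/(2ε₀), independent of distance outside.
E = (3.80×10^-3)(0.0921)/(2·8.85×10^-12) = 1.98×10^7 N/C.

E = 1.98×10^7 N/C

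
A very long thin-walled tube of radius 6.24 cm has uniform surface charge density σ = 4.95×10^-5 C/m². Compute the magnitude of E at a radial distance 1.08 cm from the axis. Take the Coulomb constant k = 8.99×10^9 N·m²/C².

Take a coaxial cylindrical Gaussian surface of radius r = 1.08 cm and length L (r < 6.24 cm, inside the shell).
No charge is enclosed, so Gauss's law gives E·2πrL = 0 ⇒ E = 0.

E = 0 (no enclosed charge)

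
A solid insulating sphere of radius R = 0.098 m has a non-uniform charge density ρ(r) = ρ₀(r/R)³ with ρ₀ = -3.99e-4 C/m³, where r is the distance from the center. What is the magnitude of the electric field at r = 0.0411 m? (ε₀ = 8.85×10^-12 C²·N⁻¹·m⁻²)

|E| = 2.28×10^4 V/m

Use a concentric Gaussian sphere at r = 0.0411 m (r < R).
Integrate the density: Q_enc = 4π ∫₀^r ρ₀(r'/R)^3 r'² dr' = 4πρ₀ r^6/(6·R³) = -4.28×10^-9 C.
Applying ∮E·dA = Q_enc/ε₀ with Φ = E(4πr²):
E = |Q_enc|/(4πε₀r²) = (4.28×10^-9)/(4π·8.85×10^-12·(0.0411)²) = 2.28×10^4 N/C.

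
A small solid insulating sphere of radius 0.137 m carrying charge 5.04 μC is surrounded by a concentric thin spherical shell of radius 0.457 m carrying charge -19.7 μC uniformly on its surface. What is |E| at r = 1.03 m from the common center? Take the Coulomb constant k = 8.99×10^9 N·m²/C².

By spherical symmetry E is radial; choose a Gaussian sphere of radius r = 1.03 m (r > 0.457 m, enclosing both).
Q_enc = (5.04 μC) + (-19.7 μC) = -1.466×10^-5 C.
Since E is radial and uniform over the Gaussian sphere, Φ = E·4πr² = Q_enc/ε₀.
E = k|Q_enc|/r² = (8.99×10^9)(1.466e-5)/(1.03)² = 1.24×10^5 N/C.

1.24×10^5 N/C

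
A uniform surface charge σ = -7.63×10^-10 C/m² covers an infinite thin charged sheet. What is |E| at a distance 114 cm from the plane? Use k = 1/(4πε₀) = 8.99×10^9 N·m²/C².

By planar symmetry E is perpendicular to the sheet and uniform; use a Gaussian pillbox with flat faces of area A on each side of the sheet.
Flux Φ = 2EA and Q_enc = σA, so 2EA = σA/ε₀ ⇒ E = |σ|/(2ε₀), independent of distance.
E = 2πk|σ| = 2π(8.99×10^9)(7.63×10^-10) = 43.1 N/C.

|E| ≈ 43.1 N/C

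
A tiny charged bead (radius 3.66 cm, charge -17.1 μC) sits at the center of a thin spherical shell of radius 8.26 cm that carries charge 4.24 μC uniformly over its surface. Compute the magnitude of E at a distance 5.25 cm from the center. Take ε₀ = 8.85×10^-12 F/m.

|E| ≈ 5.58e7 N/C

By spherical symmetry E is radial; choose a Gaussian sphere of radius r = 5.25 cm (between the bodies, 3.66 cm < r < 8.26 cm).
The shell at 8.26 cm lies outside the Gaussian surface, so Q_enc = -17.1 μC = -1.71×10^-5 C.
Since E is radial and uniform over the Gaussian sphere, Φ = E·4πr² = Q_enc/ε₀.
E = |Q_enc|/(4πε₀r²) = (1.71e-5)/(4π·8.85×10^-12·(0.0525)²) = 5.58×10^7 N/C.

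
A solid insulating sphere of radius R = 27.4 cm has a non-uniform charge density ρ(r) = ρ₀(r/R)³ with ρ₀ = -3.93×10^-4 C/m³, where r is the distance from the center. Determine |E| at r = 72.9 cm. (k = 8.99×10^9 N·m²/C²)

Symmetry ⇒ E = E(r) r̂. Gaussian sphere of radius r = 72.9 cm (r > R, all charge enclosed).
Q_enc = 4π ∫₀^R ρ₀(r'/R)^3 r'² dr' = 4πρ₀R³/6 = -1.693×10^-5 C.
By Gauss's law, ∮E·dA = E·4πr² = Q_enc/ε₀.
E = k|Q_enc|/r² = (8.99×10^9)(1.693×10^-5)/(0.729)² = 2.86e5 N/C.

E = 2.86×10^5 V/m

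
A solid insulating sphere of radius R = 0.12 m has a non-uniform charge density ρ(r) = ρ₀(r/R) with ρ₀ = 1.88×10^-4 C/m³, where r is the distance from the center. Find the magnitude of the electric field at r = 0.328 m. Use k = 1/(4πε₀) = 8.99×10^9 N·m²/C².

Take a concentric spherical Gaussian surface of radius r = 0.328 m (r > R, all charge enclosed).
Q_enc = 4π ∫₀^R ρ₀(r'/R)^1 r'² dr' = 4πρ₀R³/4 = 1.021e-6 C.
Gauss's law: E·4πr² = Q_enc/ε₀.
E = k|Q_enc|/r² = (8.99×10^9)(1.021×10^-6)/(0.328)² = 8.53×10^4 N/C.

|E| = 8.53×10^4 N/C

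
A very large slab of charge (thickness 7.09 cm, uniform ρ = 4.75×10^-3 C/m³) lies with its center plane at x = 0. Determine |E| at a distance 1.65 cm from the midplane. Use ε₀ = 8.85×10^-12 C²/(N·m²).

|E| = 8.86e6 N/C

By symmetry E is perpendicular to the slab. A Gaussian pillbox from −1.65 cm to +1.65 cm (face area A) lies entirely within the slab.
Q_enc = ρ·(2x)·A and flux = 2EA, so 2EA = 2ρxA/ε₀ ⇒ E = |ρ|x/ε₀.
E = (4.75e-3)(0.0165)/(8.85×10^-12) = 8.86e6 N/C.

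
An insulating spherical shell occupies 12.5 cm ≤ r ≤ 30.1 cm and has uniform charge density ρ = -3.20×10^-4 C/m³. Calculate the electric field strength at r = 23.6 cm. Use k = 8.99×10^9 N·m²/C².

Take a concentric spherical Gaussian surface of radius r = 23.6 cm (within the shell material, 12.5 cm < r < 30.1 cm).
Enclosed charge is the volume from a to r: Q_enc = (4π/3)ρ(r³ − a³) = -1.50e-5 C.
Applying ∮E·dA = Q_enc/ε₀ with Φ = E(4πr²):
E = k|Q_enc|/r² = (8.99×10^9)(1.50×10^-5)/(0.236)² = 2.42e6 N/C.

|E| ≈ 2.42×10^6 V/m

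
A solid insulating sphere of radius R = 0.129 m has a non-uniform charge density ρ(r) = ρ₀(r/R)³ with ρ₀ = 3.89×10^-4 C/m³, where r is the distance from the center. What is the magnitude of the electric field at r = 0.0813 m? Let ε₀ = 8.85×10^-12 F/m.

E ≈ 1.49×10^5 V/m

By spherical symmetry E is radial; choose a Gaussian sphere of radius r = 0.0813 m (r < R).
Q_enc = ∫₀^r ρ(r')·4πr'² dr' = (4πρ₀/R³) ∫₀^r r'^5 dr' = 4πρ₀ r^6/(6·R³) = 1.096×10^-7 C.
Applying ∮E·dA = Q_enc/ε₀ with Φ = E(4πr²):
E = |Q_enc|/(4πε₀r²) = (1.096×10^-7)/(4π·8.85×10^-12·(0.0813)²) = 1.49×10^5 N/C.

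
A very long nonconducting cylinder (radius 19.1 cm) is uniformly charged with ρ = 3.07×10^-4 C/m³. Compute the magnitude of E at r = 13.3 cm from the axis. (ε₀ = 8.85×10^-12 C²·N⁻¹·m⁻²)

E = 2.31×10^6 N/C

By cylindrical symmetry E is radial; use a coaxial Gaussian cylinder of radius 13.3 cm and length L (r < R).
Enclosed charge per unit length: λ_enc = ρ·πr² = (3.07e-4)π(0.133)² = 1.706×10^-5 C/m.
By Gauss's law (flux through the curved wall only), E·2πrL = λ_enc L/ε₀.
E = |λ_enc|/(2πε₀r) = (1.706×10^-5)/(2π·8.85×10^-12·0.133) = 2.31e6 N/C.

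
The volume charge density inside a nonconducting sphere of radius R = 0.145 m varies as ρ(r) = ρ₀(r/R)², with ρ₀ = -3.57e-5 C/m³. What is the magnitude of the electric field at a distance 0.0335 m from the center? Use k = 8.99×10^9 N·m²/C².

Take a concentric spherical Gaussian surface of radius r = 0.0335 m (r < R).
Integrate the density: Q_enc = 4π ∫₀^r ρ₀(r'/R)^2 r'² dr' = 4πρ₀ r^5/(5·R²) = -1.801×10^-10 C.
Gauss's law: E·4πr² = Q_enc/ε₀.
E = k|Q_enc|/r² = (8.99×10^9)(1.801×10^-10)/(0.0335)² = 1.44e3 N/C.

|E| ≈ 1.44×10^3 V/m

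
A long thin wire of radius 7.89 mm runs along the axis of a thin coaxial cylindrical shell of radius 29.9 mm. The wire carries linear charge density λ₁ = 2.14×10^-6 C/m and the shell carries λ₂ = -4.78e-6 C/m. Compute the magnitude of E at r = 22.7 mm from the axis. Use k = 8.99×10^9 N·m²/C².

Coaxial Gaussian cylinder, radius r = 22.7 mm, length L (between the conductors, 7.89 mm < r < 29.9 mm).
The shell at 29.9 mm lies outside the Gaussian surface, so λ_enc = λ₁ = 2.14×10^-6 C/m.
Since E is radial and uniform over the curved surface, Φ = E·2πrL = Q_enc/ε₀ = λ_enc L/ε₀.
E = 2k|λ_enc|/r = 2(8.99×10^9)(2.14×10^-6)/(0.0227) = 1.70×10^6 N/C.

1.70×10^6 V/m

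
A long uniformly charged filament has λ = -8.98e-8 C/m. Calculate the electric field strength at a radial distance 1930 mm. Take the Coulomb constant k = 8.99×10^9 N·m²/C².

E = 837 V/m

Choose a coaxial cylinder of radius r = 1930 mm (arbitrary length L) as the Gaussian surface.
Q_enc = λL, so λ_enc = -8.98×10^-8 C/m.
Gauss's law: E·2πrL = λ_enc L/ε₀.
E = 2k|λ_enc|/r = 2(8.99×10^9)(8.98e-8)/(1.93) = 837 N/C.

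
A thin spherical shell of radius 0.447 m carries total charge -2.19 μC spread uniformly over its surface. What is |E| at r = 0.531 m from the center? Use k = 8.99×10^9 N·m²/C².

Take a concentric spherical Gaussian surface of radius r = 0.531 m (r > 0.447 m).
The entire shell is enclosed: Q_enc = -2.19e-6 C.
By Gauss's law, ∮E·dA = E·4πr² = Q_enc/ε₀.
E = k|Q_enc|/r² = (8.99×10^9)(2.19×10^-6)/(0.531)² = 6.98×10^4 N/C.

|E| ≈ 6.98×10^4 N/C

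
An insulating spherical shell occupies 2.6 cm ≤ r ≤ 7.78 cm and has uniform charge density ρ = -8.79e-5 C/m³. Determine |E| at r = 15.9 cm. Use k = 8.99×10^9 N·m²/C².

|E| = 5.94e4 N/C

By spherical symmetry E is radial; choose a Gaussian sphere of radius r = 15.9 cm (r > 7.78 cm, enclosing the whole shell).
Q_enc = ρ·(4π/3)(b³ − a³) = (-8.79×10^-5)·(4π/3)·((0.0778)³ − (0.026)³) = -1.669e-7 C.
Gauss's law: E·4πr² = Q_enc/ε₀.
E = k|Q_enc|/r² = (8.99×10^9)(1.669×10^-7)/(0.159)² = 5.94e4 N/C.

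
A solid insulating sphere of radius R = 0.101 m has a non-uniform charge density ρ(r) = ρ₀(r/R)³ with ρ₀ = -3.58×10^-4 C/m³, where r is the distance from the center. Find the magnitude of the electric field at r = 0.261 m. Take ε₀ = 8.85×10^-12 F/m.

E = 1.02×10^5 N/C

Take a concentric spherical Gaussian surface of radius r = 0.261 m (r > R, all charge enclosed).
Q_enc = 4π ∫₀^R ρ₀(r'/R)^3 r'² dr' = 4πρ₀R³/6 = -7.725e-7 C.
By Gauss's law, ∮E·dA = E·4πr² = Q_enc/ε₀.
E = |Q_enc|/(4πε₀r²) = (7.725×10^-7)/(4π·8.85×10^-12·(0.261)²) = 1.02e5 N/C.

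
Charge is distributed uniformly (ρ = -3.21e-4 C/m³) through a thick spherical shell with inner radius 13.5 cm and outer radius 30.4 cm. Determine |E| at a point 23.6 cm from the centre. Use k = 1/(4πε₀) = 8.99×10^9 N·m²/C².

Symmetry ⇒ E = E(r) r̂. Gaussian sphere of radius r = 23.6 cm (within the shell material, 13.5 cm < r < 30.4 cm).
Only the shell between 13.5 cm and r is enclosed: Q_enc = ρ·(4π/3)(r³ − a³) = (-3.21e-4)·(4π/3)·((0.236)³ − (0.135)³) = -1.437×10^-5 C.
Applying ∮E·dA = Q_enc/ε₀ with Φ = E(4πr²):
E = k|Q_enc|/r² = (8.99×10^9)(1.437×10^-5)/(0.236)² = 2.32×10^6 N/C.

E = 2.32×10^6 V/m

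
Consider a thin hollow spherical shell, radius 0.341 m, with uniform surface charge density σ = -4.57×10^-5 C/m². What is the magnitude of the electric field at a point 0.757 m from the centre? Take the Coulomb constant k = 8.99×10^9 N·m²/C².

By spherical symmetry E is radial; choose a Gaussian sphere of radius r = 0.757 m (r > 0.341 m).
The entire shell is enclosed: Q_enc = σ·4πR² = (-4.57×10^-5)·4π·(0.341)² = -6.678×10^-5 C.
Since E is radial and uniform over the Gaussian sphere, Φ = E·4πr² = Q_enc/ε₀.
E = k|Q_enc|/r² = (8.99×10^9)(6.678×10^-5)/(0.757)² = 1.05×10^6 N/C.

E = 1.05×10^6 V/m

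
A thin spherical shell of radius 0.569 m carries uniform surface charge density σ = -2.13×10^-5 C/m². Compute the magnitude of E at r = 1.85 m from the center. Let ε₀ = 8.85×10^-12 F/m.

2.28×10^5 N/C

Take a concentric spherical Gaussian surface of radius r = 1.85 m (r > 0.569 m).
The entire shell is enclosed: Q_enc = σ·4πR² = (-2.13×10^-5)·4π·(0.569)² = -8.666e-5 C.
Applying ∮E·dA = Q_enc/ε₀ with Φ = E(4πr²):
E = |Q_enc|/(4πε₀r²) = (8.666e-5)/(4π·8.85×10^-12·(1.85)²) = 2.28×10^5 N/C.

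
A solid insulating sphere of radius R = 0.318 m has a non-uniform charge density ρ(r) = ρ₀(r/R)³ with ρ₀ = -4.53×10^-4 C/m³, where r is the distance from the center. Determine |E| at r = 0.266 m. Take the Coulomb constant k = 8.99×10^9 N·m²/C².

|E| ≈ 1.33×10^6 N/C

Use a concentric Gaussian sphere at r = 0.266 m (r < R).
Integrate the density: Q_enc = 4π ∫₀^r ρ₀(r'/R)^3 r'² dr' = 4πρ₀ r^6/(6·R³) = -1.045×10^-5 C.
Gauss's law: E·4πr² = Q_enc/ε₀.
E = k|Q_enc|/r² = (8.99×10^9)(1.045×10^-5)/(0.266)² = 1.33×10^6 N/C.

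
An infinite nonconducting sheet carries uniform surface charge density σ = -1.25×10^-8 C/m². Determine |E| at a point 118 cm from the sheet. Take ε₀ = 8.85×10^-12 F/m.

|E| ≈ 706 V/m

The symmetry is planar: E is normal to the sheet and the same magnitude on both sides. Take a pillbox straddling the sheet with end-cap area A.
Only the two end caps contribute flux: Φ = 2EA. With Q_enc = σA, Gauss's law gives E = |σ|/(2ε₀).
E = |σ|/(2ε₀) = (1.25×10^-8)/(2·8.85×10^-12) = 706 N/C.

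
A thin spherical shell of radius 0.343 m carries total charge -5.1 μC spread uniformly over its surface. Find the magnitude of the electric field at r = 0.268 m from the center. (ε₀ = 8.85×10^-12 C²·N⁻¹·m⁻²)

E = 0 (no enclosed charge)

Use a concentric Gaussian sphere at r = 0.268 m (inside the shell, r < 0.343 m).
All the charge is outside the Gaussian surface: Q_enc = 0, hence E = 0 everywhere inside the shell.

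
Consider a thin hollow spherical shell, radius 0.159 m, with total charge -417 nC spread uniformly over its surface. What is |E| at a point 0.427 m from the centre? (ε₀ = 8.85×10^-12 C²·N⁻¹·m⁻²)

Take a concentric spherical Gaussian surface of radius r = 0.427 m (r > 0.159 m).
The entire shell is enclosed: Q_enc = -4.17×10^-7 C.
Gauss's law: E·4πr² = Q_enc/ε₀.
E = |Q_enc|/(4πε₀r²) = (4.17×10^-7)/(4π·8.85×10^-12·(0.427)²) = 2.06×10^4 N/C.

|E| ≈ 2.06×10^4 V/m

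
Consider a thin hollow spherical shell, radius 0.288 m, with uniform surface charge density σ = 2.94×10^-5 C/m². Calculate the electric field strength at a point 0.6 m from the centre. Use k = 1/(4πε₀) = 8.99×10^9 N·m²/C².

Take a concentric spherical Gaussian surface of radius r = 0.6 m (r > 0.288 m).
The entire shell is enclosed: Q_enc = σ·4πR² = (2.94×10^-5)·4π·(0.288)² = 3.064e-5 C.
Gauss's law: E·4πr² = Q_enc/ε₀.
E = k|Q_enc|/r² = (8.99×10^9)(3.064×10^-5)/(0.6)² = 7.65e5 N/C.

7.65×10^5 N/C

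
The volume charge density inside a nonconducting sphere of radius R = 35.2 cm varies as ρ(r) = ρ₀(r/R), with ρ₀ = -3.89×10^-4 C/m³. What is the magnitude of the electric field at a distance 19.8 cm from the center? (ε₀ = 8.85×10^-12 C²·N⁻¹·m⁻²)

1.22×10^6 V/m

Take a concentric spherical Gaussian surface of radius r = 19.8 cm (r < R).
Integrate the density: Q_enc = 4π ∫₀^r ρ₀(r'/R)^1 r'² dr' = 4πρ₀ r^4/(4·R) = -5.336×10^-6 C.
Gauss's law: E·4πr² = Q_enc/ε₀.
E = |Q_enc|/(4πε₀r²) = (5.336×10^-6)/(4π·8.85×10^-12·(0.198)²) = 1.22×10^6 N/C.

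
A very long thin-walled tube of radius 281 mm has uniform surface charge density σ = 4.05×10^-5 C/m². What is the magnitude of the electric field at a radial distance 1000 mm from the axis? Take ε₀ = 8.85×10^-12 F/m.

|E| = 1.29×10^6 N/C

Choose a coaxial cylinder of radius r = 1000 mm (arbitrary length L) as the Gaussian surface (r > 281 mm).
The whole shell is enclosed: λ_enc = σ·2πR = (4.05×10^-5)·2π·(0.281) = 7.151e-5 C/m.
Applying ∮E·dA = Q_enc/ε₀ with the end caps contributing no flux:
E = |λ_enc|/(2πε₀r) = (7.151e-5)/(2π·8.85×10^-12·1) = 1.29×10^6 N/C.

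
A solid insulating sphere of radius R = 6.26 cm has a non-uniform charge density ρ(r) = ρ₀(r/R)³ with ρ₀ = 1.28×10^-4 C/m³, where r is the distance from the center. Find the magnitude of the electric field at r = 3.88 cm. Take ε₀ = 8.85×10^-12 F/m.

|E| ≈ 2.23e4 N/C

Symmetry ⇒ E = E(r) r̂. Gaussian sphere of radius r = 3.88 cm (r < R).
Integrate the density: Q_enc = 4π ∫₀^r ρ₀(r'/R)^3 r'² dr' = 4πρ₀ r^6/(6·R³) = 3.729e-9 C.
Gauss's law: E·4πr² = Q_enc/ε₀.
E = |Q_enc|/(4πε₀r²) = (3.729×10^-9)/(4π·8.85×10^-12·(0.0388)²) = 2.23×10^4 N/C.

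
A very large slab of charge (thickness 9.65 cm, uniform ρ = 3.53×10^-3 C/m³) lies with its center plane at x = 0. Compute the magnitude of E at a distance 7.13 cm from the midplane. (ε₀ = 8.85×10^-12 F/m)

The point |x| = 7.13 cm lies outside the slab (half-thickness 0.04825 m). A symmetric pillbox spanning the full slab encloses Q_enc = ρ·d·A.
Flux = 2EA ⇒ E = |ρ|d/(2ε₀), independent of distance outside.
E = (3.53×10^-3)(0.0965)/(2·8.85×10^-12) = 1.92×10^7 N/C.

E = 1.92×10^7 N/C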